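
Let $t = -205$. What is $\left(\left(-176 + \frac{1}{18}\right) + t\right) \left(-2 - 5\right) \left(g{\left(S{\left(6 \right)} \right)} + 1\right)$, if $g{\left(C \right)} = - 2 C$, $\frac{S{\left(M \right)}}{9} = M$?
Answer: $- \frac{5135893}{18} \approx -2.8533 \cdot 10^{5}$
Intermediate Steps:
$S{\left(M \right)} = 9 M$
$\left(\left(-176 + \frac{1}{18}\right) + t\right) \left(-2 - 5\right) \left(g{\left(S{\left(6 \right)} \right)} + 1\right) = \left(\left(-176 + \frac{1}{18}\right) - 205\right) \left(-2 - 5\right) \left(- 2 \cdot 9 \cdot 6 + 1\right) = \left(\left(-176 + \frac{1}{18}\right) - 205\right) \left(- 7 \left(\left(-2\right) 54 + 1\right)\right) = \left(- \frac{3167}{18} - 205\right) \left(- 7 \left(-108 + 1\right)\right) = - \frac{6857 \left(\left(-7\right) \left(-107\right)\right)}{18} = \left(- \frac{6857}{18}\right) 749 = - \frac{5135893}{18}$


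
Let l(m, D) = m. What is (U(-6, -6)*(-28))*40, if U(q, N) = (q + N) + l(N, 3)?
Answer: 20160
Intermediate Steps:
U(q, N) = q + 2*N (U(q, N) = (q + N) + N = (N + q) + N = q + 2*N)
(U(-6, -6)*(-28))*40 = ((-6 + 2*(-6))*(-28))*40 = ((-6 - 12)*(-28))*40 = -18*(-28)*40 = 504*40 = 20160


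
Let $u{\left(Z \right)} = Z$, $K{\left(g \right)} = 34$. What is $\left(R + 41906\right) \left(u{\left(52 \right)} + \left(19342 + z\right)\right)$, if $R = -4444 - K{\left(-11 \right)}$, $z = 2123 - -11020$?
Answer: $1217794836$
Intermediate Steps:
$z = 13143$ ($z = 2123 + 11020 = 13143$)
$R = -4478$ ($R = -4444 - 34 = -4478$)
$\left(R + 41906\right) \left(u{\left(52 \right)} + \left(19342 + z\right)\right) = \left(-4478 + 41906\right) \left(52 + \left(19342 + 13143\right)\right) = 37428 \left(52 + 32485\right) = 37428 \cdot 32537 = 1217794836$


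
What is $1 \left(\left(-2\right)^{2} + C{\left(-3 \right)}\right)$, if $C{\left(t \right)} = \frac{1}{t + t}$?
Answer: $\frac{23}{6} \approx 3.8333$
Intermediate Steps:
$C{\left(t \right)} = \frac{1}{2 t}$
$1 \left(\left(-2\right)^{2} + C{\left(-3 \right)}\right) = 1 \left(\left(-2\right)^{2} + \frac{1}{2 \left(-3\right)}\right) = 1 \left(4 + \frac{1}{2} \left(- \frac{1}{3}\right)\right) = 1 \left(4 - \frac{1}{6}\right) = 1 \cdot \frac{23}{6} = \frac{23}{6}$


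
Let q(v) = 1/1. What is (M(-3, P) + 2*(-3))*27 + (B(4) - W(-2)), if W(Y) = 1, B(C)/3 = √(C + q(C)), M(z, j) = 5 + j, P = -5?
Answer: -163 + 3*√5 ≈ -156.29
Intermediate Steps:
q(v) = 1
B(C) = 3*√(1 + C) (B(C) = 3*√(C + 1) = 3*√(1 + C))
(M(-3, P) + 2*(-3))*27 + (B(4) - W(-2)) = ((5 - 5) + 2*(-3))*27 + (3*√(1 + 4) - 1*1) = (0 - 6)*27 + (3*√5 - 1) = -6*27 + (-1 + 3*√5) = -162 + (-1 + 3*√5) = -163 + 3*√5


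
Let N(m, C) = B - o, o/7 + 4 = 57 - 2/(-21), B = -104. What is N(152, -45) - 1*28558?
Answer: -87101/3 ≈ -29034.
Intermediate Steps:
o = 1115/3 (o = -28 + 7*(57 - 2/(-21)) = -28 + 7*(57 - 2*(-1)/21) = -28 + 7*(57 - 1*(-2/21)) = -28 + 7*(57 + 2/21) = -28 + 7*(1199/21) = -28 + 1199/3 = 1115/3 ≈ 371.67)
N(m, C) = -1427/3 (N(m, C) = -104 - 1*1115/3 = -104 - 1115/3 = -1427/3)
N(152, -45) - 1*28558 = -1427/3 - 1*28558 = -1427/3 - 28558 = -87101/3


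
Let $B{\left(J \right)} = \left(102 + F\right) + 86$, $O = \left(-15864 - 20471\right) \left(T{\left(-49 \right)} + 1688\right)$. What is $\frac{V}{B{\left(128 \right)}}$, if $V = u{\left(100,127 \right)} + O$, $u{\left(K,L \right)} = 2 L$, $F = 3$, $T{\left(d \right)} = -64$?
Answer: $- \frac{59007786}{191} \approx -3.0894 \cdot 10^{5}$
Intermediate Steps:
$O = -59008040$ ($O = \left(-15864 - 20471\right) \left(-64 + 1688\right) = \left(-36335\right) 1624 = -59008040$)
$V = -59007786$ ($V = 2 \cdot 127 - 59008040 = 254 - 59008040 = -59007786$)
$B{\left(J \right)} = 191$ ($B{\left(J \right)} = \left(102 + 3\right) + 86 = 105 + 86 = 191$)
$\frac{V}{B{\left(128 \right)}} = - \frac{59007786}{191}$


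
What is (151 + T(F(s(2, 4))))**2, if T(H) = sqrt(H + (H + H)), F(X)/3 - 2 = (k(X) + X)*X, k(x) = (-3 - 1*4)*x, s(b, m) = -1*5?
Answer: 21469 + 1812*I*sqrt(37) ≈ 21469.0 + 11022.0*I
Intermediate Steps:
s(b, m) = -5
k(x) = -7*x (k(x) = (-3 - 4)*x = -7*x)
F(X) = 6 - 18*X**2 (F(X) = 6 + 3*((-7*X + X)*X) = 6 + 3*((-6*X)*X) = 6 + 3*(-6*X**2) = 6 - 18*X**2)
T(H) = sqrt(3)*sqrt(H) (T(H) = sqrt(H + 2*H) = sqrt(3*H) = sqrt(3)*sqrt(H))
(151 + T(F(s(2, 4))))**2 = (151 + sqrt(3)*sqrt(6 - 18*(-5)**2))**2 = (151 + sqrt(3)*sqrt(6 - 18*25))**2 = (151 + sqrt(3)*sqrt(6 - 450))**2 = (151 + sqrt(3)*sqrt(-444))**2 = (151 + sqrt(3)*(2*I*sqrt(111)))**2 = (151 + 6*I*sqrt(37))**2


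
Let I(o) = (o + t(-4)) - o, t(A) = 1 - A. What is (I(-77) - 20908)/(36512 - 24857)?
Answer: -20903/11655 ≈ -1.7935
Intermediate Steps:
I(o) = 5 (I(o) = (o + (1 - 1*(-4))) - o = (o + (1 + 4)) - o = (o + 5) - o = (5 + o) - o = 5)
(I(-77) - 20908)/(36512 - 24857) = (5 - 20908)/(36512 - 24857) = -20903/11655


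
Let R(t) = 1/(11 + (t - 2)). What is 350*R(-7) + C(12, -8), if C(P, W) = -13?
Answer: 162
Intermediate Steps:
R(t) = 1/(9 + t) (R(t) = 1/(11 + (-2 + t)) = 1/(9 + t))
350*R(-7) + C(12, -8) = 350/(9 - 7) - 13 = 350/2 - 13 = 350*(½) - 13 = 175 - 13 = 162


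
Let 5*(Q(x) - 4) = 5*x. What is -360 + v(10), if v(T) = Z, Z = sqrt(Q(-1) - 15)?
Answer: -360 + 2*I*sqrt(3) ≈ -360.0 + 3.4641*I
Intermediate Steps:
Q(x) = 4 + x (Q(x) = 4 + (5*x)/5 = 4 + x)
Z = 2*I*sqrt(3) (Z = sqrt((4 - 1) - 15) = sqrt(3 - 15) = sqrt(-12) = 2*I*sqrt(3) ≈ 3.4641*I)
v(T) = 2*I*sqrt(3)
-360 + v(10) = -360 + 2*I*sqrt(3)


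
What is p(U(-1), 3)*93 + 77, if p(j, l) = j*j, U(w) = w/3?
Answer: 262/3 ≈ 87.333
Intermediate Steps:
U(w) = w/3 (U(w) = w*(⅓) = w/3)
p(j, l) = j²
p(U(-1), 3)*93 + 77 = ((⅓)*(-1))²*93 + 77 = (-⅓)²*93 + 77 = (⅑)*93 + 77 = 31/3 + 77 = 262/3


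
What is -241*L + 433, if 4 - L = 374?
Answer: 89603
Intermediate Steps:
L = -370 (L = 4 - 1*374 = 4 - 374 = -370)
-241*L + 433 = -241*(-370) + 433 = 89170 + 433 = 89603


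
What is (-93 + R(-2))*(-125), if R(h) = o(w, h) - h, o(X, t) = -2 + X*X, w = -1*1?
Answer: 11500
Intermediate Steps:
w = -1
o(X, t) = -2 + X²
R(h) = -1 - h (R(h) = (-2 + (-1)²) - h = (-2 + 1) - h = -1 - h)
(-93 + R(-2))*(-125) = (-93 + (-1 - 1*(-2)))*(-125) = (-93 + (-1 + 2))*(-125) = (-93 + 1)*(-125) = -92*(-125) = 11500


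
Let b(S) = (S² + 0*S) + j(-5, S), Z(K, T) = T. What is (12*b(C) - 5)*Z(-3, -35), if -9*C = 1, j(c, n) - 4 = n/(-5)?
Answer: -41027/27 ≈ -1519.5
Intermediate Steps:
j(c, n) = 4 - n/5 (j(c, n) = 4 + n/(-5) = 4 + n*(-⅕) = 4 - n/5)
C = -⅑ (C = -⅑*1 = -⅑ ≈ -0.11111)
b(S) = 4 + S² - S/5 (b(S) = (S² + 0*S) + (4 - S/5) = (S² + 0) + (4 - S/5) = S² + (4 - S/5) = 4 + S² - S/5)
(12*b(C) - 5)*Z(-3, -35) = (12*(4 + (-⅑)² - ⅕*(-⅑)) - 5)*(-35) = (12*(4 + 1/81 + 1/45) - 5)*(-35) = (12*(1634/405) - 5)*(-35) = (6536/135 - 5)*(-35) = (5861/135)*(-35) = -41027/27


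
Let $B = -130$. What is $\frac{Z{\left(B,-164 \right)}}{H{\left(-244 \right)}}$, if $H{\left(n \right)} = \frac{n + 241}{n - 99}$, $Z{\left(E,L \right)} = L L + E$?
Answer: $3060246$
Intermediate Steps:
$Z{\left(E,L \right)} = E + L^{2}$ ($Z{\left(E,L \right)} = L^{2} + E = E + L^{2}$)
$H{\left(n \right)} = \frac{241 + n}{-99 + n}$
$\frac{Z{\left(B,-164 \right)}}{H{\left(-244 \right)}} = \frac{-130 + \left(-164\right)^{2}}{\frac{1}{-99 - 244} \left(241 - 244\right)} = \frac{-130 + 26896}{\frac{1}{-343} \left(-3\right)} = \frac{26766}{\left(- \frac{1}{343}\right) \left(-3\right)} = \frac{26766}{\frac{3}{343}} = 26766 \cdot \frac{343}{3} = 3060246$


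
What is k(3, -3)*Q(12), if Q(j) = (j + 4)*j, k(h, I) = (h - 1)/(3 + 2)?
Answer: 384/5 ≈ 76.800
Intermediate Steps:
k(h, I) = -⅕ + h/5 (k(h, I) = (-1 + h)/5 = (-1 + h)*(⅕) = -⅕ + h/5)
Q(j) = j*(4 + j) (Q(j) = (4 + j)*j = j*(4 + j))
k(3, -3)*Q(12) = (-⅕ + (⅕)*3)*(12*(4 + 12)) = (-⅕ + ⅗)*(12*16) = (⅖)*192 = 384/5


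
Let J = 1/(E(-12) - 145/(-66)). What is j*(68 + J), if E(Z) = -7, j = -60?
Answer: -1289400/317 ≈ -4067.5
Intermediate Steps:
J = -66/317 (J = 1/(-7 - 145/(-66)) = 1/(-7 - 145*(-1/66)) = 1/(-7 + 145/66) = 1/(-317/66) = -66/317 ≈ -0.20820)
j*(68 + J) = -60*(68 - 66/317) = -60*21490/317 = -1289400/317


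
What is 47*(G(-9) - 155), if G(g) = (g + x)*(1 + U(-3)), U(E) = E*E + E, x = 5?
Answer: -8601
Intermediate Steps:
U(E) = E + E**2 (U(E) = E**2 + E = E + E**2)
G(g) = 35 + 7*g (G(g) = (g + 5)*(1 - 3*(1 - 3)) = (5 + g)*(1 - 3*(-2)) = (5 + g)*(1 + 6) = (5 + g)*7 = 35 + 7*g)
47*(G(-9) - 155) = 47*((35 + 7*(-9)) - 155) = 47*((35 - 63) - 155) = 47*(-28 - 155) = 47*(-183) = -8601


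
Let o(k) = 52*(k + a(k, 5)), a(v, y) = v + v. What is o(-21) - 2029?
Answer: -5305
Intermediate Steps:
a(v, y) = 2*v
o(k) = 156*k (o(k) = 52*(k + 2*k) = 52*(3*k) = 156*k)
o(-21) - 2029 = 156*(-21) - 2029 = -3276 - 2029 = -5305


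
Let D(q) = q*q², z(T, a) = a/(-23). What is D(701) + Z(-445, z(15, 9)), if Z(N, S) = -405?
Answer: 344471696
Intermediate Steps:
z(T, a) = -a/23 (z(T, a) = a*(-1/23) = -a/23)
D(q) = q³
D(701) + Z(-445, z(15, 9)) = 701³ - 405 = 344472101 - 405 = 344471696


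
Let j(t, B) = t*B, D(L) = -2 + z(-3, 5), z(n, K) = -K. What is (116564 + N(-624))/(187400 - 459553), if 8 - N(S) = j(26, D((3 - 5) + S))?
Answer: -116754/272153 ≈ -0.42900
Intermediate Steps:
D(L) = -7 (D(L) = -2 - 1*5 = -2 - 5 = -7)
j(t, B) = B*t
N(S) = 190 (N(S) = 8 - (-7)*26 = 8 - 1*(-182) = 8 + 182 = 190)
(116564 + N(-624))/(187400 - 459553) = (116564 + 190)/(187400 - 459553) = 116754/(-272153) = 116754*(-1/272153) = -116754/272153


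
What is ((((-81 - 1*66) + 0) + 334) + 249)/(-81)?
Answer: -436/81 ≈ -5.3827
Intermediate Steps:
((((-81 - 1*66) + 0) + 334) + 249)/(-81) = ((((-81 - 66) + 0) + 334) + 249)*(-1/81) = (((-147 + 0) + 334) + 249)*(-1/81) = ((-147 + 334) + 249)*(-1/81) = (187 + 249)*(-1/81) = 436*(-1/81) = -436/81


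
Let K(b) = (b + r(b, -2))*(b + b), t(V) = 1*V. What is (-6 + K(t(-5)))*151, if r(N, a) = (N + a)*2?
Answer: 27784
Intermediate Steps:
t(V) = V
r(N, a) = 2*N + 2*a
K(b) = 2*b*(-4 + 3*b) (K(b) = (b + (2*b + 2*(-2)))*(b + b) = (b + (2*b - 4))*(2*b) = (b + (-4 + 2*b))*(2*b) = (-4 + 3*b)*(2*b) = 2*b*(-4 + 3*b))
(-6 + K(t(-5)))*151 = (-6 + 2*(-5)*(-4 + 3*(-5)))*151 = (-6 + 2*(-5)*(-4 - 15))*151 = (-6 + 2*(-5)*(-19))*151 = (-6 + 190)*151 = 184*151 = 27784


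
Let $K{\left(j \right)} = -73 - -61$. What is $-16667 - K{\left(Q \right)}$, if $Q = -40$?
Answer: $-16655$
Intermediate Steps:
$K{\left(j \right)} = -12$ ($K{\left(j \right)} = -73 + 61 = -12$)
$-16667 - K{\left(Q \right)} = -16667 - -12 = -16667 + 12 = -16655$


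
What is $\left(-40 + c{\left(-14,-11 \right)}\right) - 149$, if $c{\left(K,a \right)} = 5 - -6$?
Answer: $-178$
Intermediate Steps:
$c{\left(K,a \right)} = 11$ ($c{\left(K,a \right)} = 5 + 6 = 11$)
$\left(-40 + c{\left(-14,-11 \right)}\right) - 149 = \left(-40 + 11\right) - 149 = -29 - 149 = -178$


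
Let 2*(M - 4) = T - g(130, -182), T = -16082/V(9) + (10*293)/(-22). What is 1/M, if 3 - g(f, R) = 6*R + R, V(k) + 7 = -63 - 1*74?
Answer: -1584/1022077 ≈ -0.0015498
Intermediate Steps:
V(k) = -144 (V(k) = -7 + (-63 - 1*74) = -7 + (-63 - 74) = -7 - 137 = -144)
g(f, R) = 3 - 7*R (g(f, R) = 3 - (6*R + R) = 3 - 7*R)
T = -17029/792 (T = -16082/(-144) + (10*293)/(-22) = -16082*(-1/144) + 2930*(-1/22) = 8041/72 - 1465/11 = -17029/792 ≈ -21.501)
M = -1022077/1584 (M = 4 + (-17029/792 - (3 - 7*(-182)))/2 = 4 + (-17029/792 - (3 + 1274))/2 = 4 + (-17029/792 - 1*1277)/2 = 4 + (-17029/792 - 1277)/2 = 4 + (1/2)*(-1028413/792) = 4 - 1028413/1584 = -1022077/1584 ≈ -645.25)
1/M = 1/(-1022077/1584) = -1584/1022077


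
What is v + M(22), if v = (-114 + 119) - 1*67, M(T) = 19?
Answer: -43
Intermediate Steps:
v = -62 (v = 5 - 67 = -62)
v + M(22) = -62 + 19 = -43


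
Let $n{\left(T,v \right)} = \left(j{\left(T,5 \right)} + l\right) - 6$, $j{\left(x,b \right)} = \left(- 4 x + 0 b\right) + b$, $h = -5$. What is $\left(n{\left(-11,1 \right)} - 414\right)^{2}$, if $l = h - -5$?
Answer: $137641$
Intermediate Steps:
$l = 0$ ($l = -5 - -5 = -5 + 5 = 0$)
$j{\left(x,b \right)} = b - 4 x$ ($j{\left(x,b \right)} = \left(- 4 x + 0\right) + b = - 4 x + b = b - 4 x$)
$n{\left(T,v \right)} = -1 - 4 T$ ($n{\left(T,v \right)} = \left(\left(5 - 4 T\right) + 0\right) - 6 = \left(5 - 4 T\right) - 6 = -1 - 4 T$)
$\left(n{\left(-11,1 \right)} - 414\right)^{2} = \left(\left(-1 - -44\right) - 414\right)^{2} = \left(\left(-1 + 44\right) - 414\right)^{2} = \left(43 - 414\right)^{2} = \left(-371\right)^{2} = 137641$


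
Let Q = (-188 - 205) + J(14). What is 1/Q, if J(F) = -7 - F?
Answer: -1/414 ≈ -0.0024155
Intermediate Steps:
Q = -414 (Q = (-188 - 205) + (-7 - 1*14) = -393 + (-7 - 14) = -393 - 21 = -414)
1/Q = 1/(-414) = -1/414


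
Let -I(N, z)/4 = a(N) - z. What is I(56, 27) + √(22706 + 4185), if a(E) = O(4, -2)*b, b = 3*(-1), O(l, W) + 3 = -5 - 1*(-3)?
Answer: 48 + √26891 ≈ 211.98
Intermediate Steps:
O(l, W) = -5 (O(l, W) = -3 + (-5 - 1*(-3)) = -3 + (-5 + 3) = -3 - 2 = -5)
b = -3
a(E) = 15 (a(E) = -5*(-3) = 15)
I(N, z) = -60 + 4*z (I(N, z) = -4*(15 - z) = -60 + 4*z)
I(56, 27) + √(22706 + 4185) = (-60 + 4*27) + √(22706 + 4185) = (-60 + 108) + √26891 = 48 + √26891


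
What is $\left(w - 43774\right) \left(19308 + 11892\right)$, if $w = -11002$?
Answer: $-1709011200$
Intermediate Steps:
$\left(w - 43774\right) \left(19308 + 11892\right) = \left(-11002 - 43774\right) \left(19308 + 11892\right) = \left(-54776\right) 31200 = -1709011200$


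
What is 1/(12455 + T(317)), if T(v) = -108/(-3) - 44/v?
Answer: 317/3959603 ≈ 8.0059e-5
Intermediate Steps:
T(v) = 36 - 44/v (T(v) = -108*(-⅓) - 44/v = 36 - 44/v)
1/(12455 + T(317)) = 1/(12455 + (36 - 44/317)) = 1/(12455 + 11368/317) = 1/(3959603/317) = 317/3959603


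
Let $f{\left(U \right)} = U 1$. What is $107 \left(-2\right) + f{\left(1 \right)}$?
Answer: $-213$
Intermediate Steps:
$f{\left(U \right)} = U$
$107 \left(-2\right) + f{\left(1 \right)} = 107 \left(-2\right) + 1 = -214 + 1 = -213$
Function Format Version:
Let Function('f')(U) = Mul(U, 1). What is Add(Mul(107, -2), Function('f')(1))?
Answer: -213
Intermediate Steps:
Function('f')(U) = U
Add(Mul(107, -2), Function('f')(1)) = Add(Mul(107, -2), 1) = Add(-214, 1) = -213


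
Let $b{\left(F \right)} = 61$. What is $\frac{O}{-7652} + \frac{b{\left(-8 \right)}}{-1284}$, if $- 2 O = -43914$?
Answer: $- \frac{3582445}{1228146} \approx -2.917$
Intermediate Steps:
$O = 21957$ ($O = \left(- \frac{1}{2}\right) \left(-43914\right) = 21957$)
$\frac{O}{-7652} + \frac{b{\left(-8 \right)}}{-1284} = \frac{21957}{-7652} + \frac{61}{-1284} = 21957 \left(- \frac{1}{7652}\right) + 61 \left(- \frac{1}{1284}\right) = - \frac{21957}{7652} - \frac{61}{1284} = - \frac{3582445}{1228146}$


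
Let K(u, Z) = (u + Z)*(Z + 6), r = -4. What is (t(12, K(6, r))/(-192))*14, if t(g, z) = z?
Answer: -7/24 ≈ -0.29167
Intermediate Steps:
K(u, Z) = (6 + Z)*(Z + u) (K(u, Z) = (Z + u)*(6 + Z) = (6 + Z)*(Z + u))
(t(12, K(6, r))/(-192))*14 = (((-4)² + 6*(-4) + 6*6 - 4*6)/(-192))*14 = ((16 - 24 + 36 - 24)*(-1/192))*14 = (4*(-1/192))*14 = -1/48*14 = -7/24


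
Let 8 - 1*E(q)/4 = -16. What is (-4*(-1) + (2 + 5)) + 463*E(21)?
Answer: 44459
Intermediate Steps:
E(q) = 96 (E(q) = 32 - 4*(-16) = 32 + 64 = 96)
(-4*(-1) + (2 + 5)) + 463*E(21) = (-4*(-1) + (2 + 5)) + 463*96 = (4 + 7) + 44448 = 11 + 44448 = 44459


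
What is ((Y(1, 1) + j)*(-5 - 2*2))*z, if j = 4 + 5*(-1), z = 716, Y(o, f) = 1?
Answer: 0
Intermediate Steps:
j = -1 (j = 4 - 5 = -1)
((Y(1, 1) + j)*(-5 - 2*2))*z = ((1 - 1)*(-5 - 2*2))*716 = (0*(-5 - 4))*716 = (0*(-9))*716 = 0*716 = 0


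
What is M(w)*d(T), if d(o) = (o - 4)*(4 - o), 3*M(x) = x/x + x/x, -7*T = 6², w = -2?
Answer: -8192/147 ≈ -55.728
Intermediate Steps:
T = -36/7 (T = -⅐*6² = -⅐*36 = -36/7 ≈ -5.1429)
M(x) = ⅔ (M(x) = (x/x + x/x)/3 = (1 + 1)/3 = (⅓)*2 = ⅔)
d(o) = (-4 + o)*(4 - o)
M(w)*d(T) = 2*(-16 - (-36/7)² + 8*(-36/7))/3 = 2*(-16 - 1*1296/49 - 288/7)/3 = 2*(-16 - 1296/49 - 288/7)/3 = (⅔)*(-4096/49) = -8192/147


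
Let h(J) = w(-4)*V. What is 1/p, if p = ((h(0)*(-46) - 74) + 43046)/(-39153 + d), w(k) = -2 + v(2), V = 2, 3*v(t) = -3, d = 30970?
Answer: -8183/43248 ≈ -0.18921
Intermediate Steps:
v(t) = -1 (v(t) = (⅓)*(-3) = -1)
w(k) = -3 (w(k) = -2 - 1 = -3)
h(J) = -6 (h(J) = -3*2 = -6)
p = -43248/8183 (p = ((-6*(-46) - 74) + 43046)/(-39153 + 30970) = ((276 - 74) + 43046)/(-8183) = (202 + 43046)*(-1/8183) = 43248*(-1/8183) = -43248/8183 ≈ -5.2851)
1/p = 1/(-43248/8183) = -8183/43248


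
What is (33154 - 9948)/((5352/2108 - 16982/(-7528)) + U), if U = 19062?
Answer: 46032071368/37821427925 ≈ 1.2171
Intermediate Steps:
(33154 - 9948)/((5352/2108 - 16982/(-7528)) + U) = (33154 - 9948)/((5352/2108 - 16982/(-7528)) + 19062) = 23206/((5352*(1/2108) - 16982*(-1/7528)) + 19062) = 23206/((1338/527 + 8491/3764) + 19062) = 23206/(9510989/1983628 + 19062) = 23206/(37821427925/1983628) = 23206*(1983628/37821427925) = 46032071368/37821427925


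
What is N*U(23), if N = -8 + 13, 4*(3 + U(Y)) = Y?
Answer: 55/4 ≈ 13.750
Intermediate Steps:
U(Y) = -3 + Y/4
N = 5
N*U(23) = 5*(-3 + (¼)*23) = 5*(-3 + 23/4) = 5*(11/4) = 55/4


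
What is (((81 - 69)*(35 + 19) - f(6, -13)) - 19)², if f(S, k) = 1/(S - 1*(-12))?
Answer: 128165041/324 ≈ 3.9557e+5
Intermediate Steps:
f(S, k) = 1/(12 + S) (f(S, k) = 1/(S + 12) = 1/(12 + S))
(((81 - 69)*(35 + 19) - f(6, -13)) - 19)² = (((81 - 69)*(35 + 19) - 1/(12 + 6)) - 19)² = ((12*54 - 1/18) - 19)² = ((648 - 1*1/18) - 19)² = ((648 - 1/18) - 19)² = (11663/18 - 19)² = (11321/18)² = 128165041/324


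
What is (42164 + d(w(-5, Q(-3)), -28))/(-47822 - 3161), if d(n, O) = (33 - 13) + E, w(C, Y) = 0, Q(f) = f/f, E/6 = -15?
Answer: -42094/50983 ≈ -0.82565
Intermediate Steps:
E = -90 (E = 6*(-15) = -90)
Q(f) = 1
d(n, O) = -70 (d(n, O) = (33 - 13) - 90 = 20 - 90 = -70)
(42164 + d(w(-5, Q(-3)), -28))/(-47822 - 3161) = (42164 - 70)/(-47822 - 3161) = 42094/(-50983) = 42094*(-1/50983) = -42094/50983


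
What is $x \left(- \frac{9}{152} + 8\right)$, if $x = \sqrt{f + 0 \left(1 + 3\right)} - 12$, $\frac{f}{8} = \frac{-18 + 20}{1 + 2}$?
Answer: $- \frac{3621}{38} + \frac{1207 \sqrt{3}}{114} \approx -76.951$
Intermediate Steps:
$f = \frac{16}{3}$ ($f = 8 \frac{-18 + 20}{1 + 2} = 8 \cdot \frac{2}{3} = \frac{16}{3} \approx 5.3333$)
$x = -12 + \frac{4 \sqrt{3}}{3}$ ($x = \sqrt{\frac{16}{3} + 0 \left(1 + 3\right)} - 12 = \sqrt{\frac{16}{3} + 0 \cdot 4} - 12 = \sqrt{\frac{16}{3} + 0} - 12 = \sqrt{\frac{16}{3}} - 12 = \frac{4 \sqrt{3}}{3} - 12 = -12 + \frac{4 \sqrt{3}}{3} \approx -9.6906$)
$x \left(- \frac{9}{152} + 8\right) = \left(-12 + \frac{4 \sqrt{3}}{3}\right) \left(- \frac{9}{152} + 8\right) = \left(-12 + \frac{4 \sqrt{3}}{3}\right) \frac{1207}{152} = - \frac{3621}{38} + \frac{1207 \sqrt{3}}{114}$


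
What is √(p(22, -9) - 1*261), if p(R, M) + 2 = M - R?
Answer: 7*I*√6 ≈ 17.146*I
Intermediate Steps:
p(R, M) = -2 + M - R (p(R, M) = -2 + (M - R) = -2 + M - R)
√(p(22, -9) - 1*261) = √((-2 - 9 - 1*22) - 1*261) = √((-2 - 9 - 22) - 261) = √(-33 - 261) = √(-294) = 7*I*√6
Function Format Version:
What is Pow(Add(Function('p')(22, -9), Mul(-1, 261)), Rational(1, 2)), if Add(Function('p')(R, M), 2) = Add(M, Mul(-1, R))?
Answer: Mul(7, I, Pow(6, Rational(1, 2))) ≈ Mul(17.146, I)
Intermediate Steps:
Function('p')(R, M) = Add(-2, M, Mul(-1, R)) (Function('p')(R, M) = Add(-2, Add(M, Mul(-1, R))) = Add(-2, M, Mul(-1, R)))
Pow(Add(Function('p')(22, -9), Mul(-1, 261)), Rational(1, 2)) = Pow(Add(Add(-2, -9, Mul(-1, 22)), Mul(-1, 261)), Rational(1, 2)) = Pow(Add(Add(-2, -9, -22), -261), Rational(1, 2)) = Pow(Add(-33, -261), Rational(1, 2)) = Pow(-294, Rational(1, 2)) = Mul(7, I, Pow(6, Rational(1, 2)))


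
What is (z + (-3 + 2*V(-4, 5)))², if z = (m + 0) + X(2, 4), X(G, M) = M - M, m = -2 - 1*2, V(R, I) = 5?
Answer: 9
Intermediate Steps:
m = -4 (m = -2 - 2 = -4)
X(G, M) = 0
z = -4 (z = (-4 + 0) + 0 = -4 + 0 = -4)
(z + (-3 + 2*V(-4, 5)))² = (-4 + (-3 + 2*5))² = (-4 + (-3 + 10))² = (-4 + 7)² = 3² = 9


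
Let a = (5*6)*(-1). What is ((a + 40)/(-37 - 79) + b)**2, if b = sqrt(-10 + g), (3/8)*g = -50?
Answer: (15 - 58*I*sqrt(1290))**2/30276 ≈ -143.33 - 2.0642*I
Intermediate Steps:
g = -400/3 (g = (8/3)*(-50) = -400/3 ≈ -133.33)
a = -30 (a = 30*(-1) = -30)
b = I*sqrt(1290)/3 (b = sqrt(-10 - 400/3) = sqrt(-430/3) = I*sqrt(1290)/3 ≈ 11.972*I)
((a + 40)/(-37 - 79) + b)**2 = ((-30 + 40)/(-37 - 79) + I*sqrt(1290)/3)**2 = (10/(-116) + I*sqrt(1290)/3)**2 = (10*(-1/116) + I*sqrt(1290)/3)**2 = (-5/58 + I*sqrt(1290)/3)**2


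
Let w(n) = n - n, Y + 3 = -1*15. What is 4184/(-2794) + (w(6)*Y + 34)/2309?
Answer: -4782930/3225673 ≈ -1.4828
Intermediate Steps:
Y = -18 (Y = -3 - 1*15 = -3 - 15 = -18)
w(n) = 0
4184/(-2794) + (w(6)*Y + 34)/2309 = 4184/(-2794) + (0*(-18) + 34)/2309 = 4184*(-1/2794) + (0 + 34)*(1/2309) = -2092/1397 + 34*(1/2309) = -2092/1397 + 34/2309 = -4782930/3225673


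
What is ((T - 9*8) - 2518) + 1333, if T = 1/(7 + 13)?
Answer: -25139/20 ≈ -1256.9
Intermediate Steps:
T = 1/20 ≈ 0.050000
((T - 9*8) - 2518) + 1333 = ((1/20 - 9*8) - 2518) + 1333 = ((1/20 - 72) - 2518) + 1333 = (-1439/20 - 2518) + 1333 = -51799/20 + 1333 = -25139/20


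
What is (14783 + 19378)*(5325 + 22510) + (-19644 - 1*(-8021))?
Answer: 950859812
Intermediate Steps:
(14783 + 19378)*(5325 + 22510) + (-19644 - 1*(-8021)) = 34161*27835 + (-19644 + 8021) = 950871435 - 11623 = 950859812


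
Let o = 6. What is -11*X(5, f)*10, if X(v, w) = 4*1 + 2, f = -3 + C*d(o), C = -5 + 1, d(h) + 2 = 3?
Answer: -660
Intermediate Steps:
d(h) = 1 (d(h) = -2 + 3 = 1)
C = -4
f = -7 (f = -3 - 4*1 = -3 - 4 = -7)
X(v, w) = 6 (X(v, w) = 4 + 2 = 6)
-11*X(5, f)*10 = -11*6*10 = -66*10 = -660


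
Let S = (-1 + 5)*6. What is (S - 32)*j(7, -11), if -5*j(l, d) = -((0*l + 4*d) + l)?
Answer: 296/5 ≈ 59.200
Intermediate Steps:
S = 24 (S = 4*6 = 24)
j(l, d) = l/5 + 4*d/5 (j(l, d) = -(-1)*((0*l + 4*d) + l)/5 = -(-1)*((0 + 4*d) + l)/5 = -(-1)*(4*d + l)/5 = -(-1)*(l + 4*d)/5 = -(-l - 4*d)/5 = l/5 + 4*d/5)
(S - 32)*j(7, -11) = (24 - 32)*((⅕)*7 + (⅘)*(-11)) = -8*(7/5 - 44/5) = -8*(-37/5) = 296/5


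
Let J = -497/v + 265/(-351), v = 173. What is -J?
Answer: 220292/60723 ≈ 3.6278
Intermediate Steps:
J = -220292/60723 (J = -497/173 + 265/(-351) = -497*1/173 + 265*(-1/351) = -497/173 - 265/351 = -220292/60723 ≈ -3.6278)
-J = -1*(-220292/60723) = 220292/60723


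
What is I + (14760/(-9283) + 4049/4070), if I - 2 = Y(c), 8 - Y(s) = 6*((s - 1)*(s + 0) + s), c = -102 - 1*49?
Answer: -5168422967093/37781810 ≈ -1.3680e+5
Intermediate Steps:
c = -151 (c = -102 - 49 = -151)
Y(s) = 8 - 6*s - 6*s*(-1 + s) (Y(s) = 8 - 6*((s - 1)*(s + 0) + s) = 8 - 6*((-1 + s)*s + s) = 8 - 6*(s*(-1 + s) + s) = 8 - 6*(s + s*(-1 + s)) = 8 - (6*s + 6*s*(-1 + s)) = 8 + (-6*s - 6*s*(-1 + s)) = 8 - 6*s - 6*s*(-1 + s))
I = -136796 (I = 2 + (8 - 6*(-151)²) = 2 + (8 - 6*22801) = 2 + (8 - 136806) = 2 - 136798 = -136796)
I + (14760/(-9283) + 4049/4070) = -136796 + (14760/(-9283) + 4049/4070) = -136796 + (14760*(-1/9283) + 4049*(1/4070)) = -136796 + (-14760/9283 + 4049/4070) = -136796 - 22486333/37781810 = -5168422967093/37781810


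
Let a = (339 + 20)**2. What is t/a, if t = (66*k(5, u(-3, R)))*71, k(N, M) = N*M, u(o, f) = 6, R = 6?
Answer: 140580/128881 ≈ 1.0908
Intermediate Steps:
k(N, M) = M*N
t = 140580 (t = (66*(6*5))*71 = (66*30)*71 = 1980*71 = 140580)
a = 128881 (a = 359**2 = 128881)
t/a = 140580/128881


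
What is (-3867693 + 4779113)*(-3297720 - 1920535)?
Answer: -4756021972100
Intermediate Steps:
(-3867693 + 4779113)*(-3297720 - 1920535) = 911420*(-5218255) = -4756021972100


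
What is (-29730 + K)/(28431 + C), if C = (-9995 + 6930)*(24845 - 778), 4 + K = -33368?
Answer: 31551/36868462 ≈ 0.00085577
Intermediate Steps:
K = -33372 (K = -4 - 33368 = -33372)
C = -73765355 (C = -3065*24067 = -73765355)
(-29730 + K)/(28431 + C) = (-29730 - 33372)/(28431 - 73765355) = -63102/(-73736924) = -63102*(-1/73736924) = 31551/36868462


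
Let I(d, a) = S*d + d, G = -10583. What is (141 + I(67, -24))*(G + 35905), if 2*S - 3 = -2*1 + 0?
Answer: 6115263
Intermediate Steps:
S = 1/2 (S = 3/2 + (-2*1 + 0)/2 = 3/2 + (-2 + 0)/2 = 3/2 + (1/2)*(-2) = 3/2 - 1 = 1/2 ≈ 0.50000)
I(d, a) = 3*d/2 (I(d, a) = d/2 + d = 3*d/2)
(141 + I(67, -24))*(G + 35905) = (141 + (3/2)*67)*(-10583 + 35905) = (141 + 201/2)*25322 = (483/2)*25322 = 6115263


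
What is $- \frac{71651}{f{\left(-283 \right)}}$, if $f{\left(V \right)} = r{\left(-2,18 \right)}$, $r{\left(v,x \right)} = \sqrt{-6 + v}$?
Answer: $\frac{71651 i \sqrt{2}}{4} \approx 25332.0 i$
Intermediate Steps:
$f{\left(V \right)} = 2 i \sqrt{2}$ ($f{\left(V \right)} = \sqrt{-6 - 2} = \sqrt{-8} = 2 i \sqrt{2}$)
$- \frac{71651}{f{\left(-283 \right)}} = - \frac{71651}{2 i \sqrt{2}} = - 71651 \left(- \frac{i \sqrt{2}}{4}\right) = \frac{71651 i \sqrt{2}}{4}$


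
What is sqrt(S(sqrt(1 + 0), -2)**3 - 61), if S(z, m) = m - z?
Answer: 2*I*sqrt(22) ≈ 9.3808*I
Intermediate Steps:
sqrt(S(sqrt(1 + 0), -2)**3 - 61) = sqrt((-2 - sqrt(1 + 0))**3 - 61) = sqrt((-2 - sqrt(1))**3 - 61) = sqrt((-2 - 1*1)**3 - 61) = sqrt((-2 - 1)**3 - 61) = sqrt((-3)**3 - 61) = sqrt(-27 - 61) = sqrt(-88) = 2*I*sqrt(22)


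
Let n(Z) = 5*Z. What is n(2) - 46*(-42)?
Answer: 1942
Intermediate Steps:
n(2) - 46*(-42) = 5*2 - 46*(-42) = 10 + 1932 = 1942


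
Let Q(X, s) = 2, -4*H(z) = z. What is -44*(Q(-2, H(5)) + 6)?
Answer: -352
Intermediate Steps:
H(z) = -z/4
-44*(Q(-2, H(5)) + 6) = -44*(2 + 6) = -44*8 = -352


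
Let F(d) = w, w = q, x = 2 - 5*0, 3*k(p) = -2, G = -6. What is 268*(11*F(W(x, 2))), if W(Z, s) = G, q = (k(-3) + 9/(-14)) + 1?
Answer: -19162/21 ≈ -912.48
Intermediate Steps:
k(p) = -⅔ (k(p) = (⅓)*(-2) = -⅔)
x = 2 (x = 2 + 0 = 2)
q = -13/42 (q = (-⅔ + 9/(-14)) + 1 = (-⅔ + 9*(-1/14)) + 1 = (-⅔ - 9/14) + 1 = -55/42 + 1 = -13/42 ≈ -0.30952)
W(Z, s) = -6
w = -13/42 ≈ -0.30952
F(d) = -13/42
268*(11*F(W(x, 2))) = 268*(11*(-13/42)) = 268*(-143/42) = -19162/21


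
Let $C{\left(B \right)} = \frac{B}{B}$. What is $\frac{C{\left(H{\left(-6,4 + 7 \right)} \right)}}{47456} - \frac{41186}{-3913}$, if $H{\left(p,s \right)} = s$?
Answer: $\frac{1954526729}{185695328} \approx 10.525$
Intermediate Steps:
$C{\left(B \right)} = 1$
$\frac{C{\left(H{\left(-6,4 + 7 \right)} \right)}}{47456} - \frac{41186}{-3913} = 1 \cdot \frac{1}{47456} - \frac{41186}{-3913} = 1 \cdot \frac{1}{47456} - - \frac{41186}{3913} = \frac{1}{47456} + \frac{41186}{3913} = \frac{1954526729}{185695328}$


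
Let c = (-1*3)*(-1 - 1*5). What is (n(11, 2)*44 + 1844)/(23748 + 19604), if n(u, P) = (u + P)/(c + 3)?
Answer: 4912/113799 ≈ 0.043164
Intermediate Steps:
c = 18 (c = -3*(-1 - 5) = -3*(-6) = 18)
n(u, P) = P/21 + u/21 (n(u, P) = (u + P)/(18 + 3) = (P + u)/21 = (P + u)*(1/21) = P/21 + u/21)
(n(11, 2)*44 + 1844)/(23748 + 19604) = (((1/21)*2 + (1/21)*11)*44 + 1844)/(23748 + 19604) = ((2/21 + 11/21)*44 + 1844)/43352 = ((13/21)*44 + 1844)*(1/43352) = (572/21 + 1844)*(1/43352) = (39296/21)*(1/43352) = 4912/113799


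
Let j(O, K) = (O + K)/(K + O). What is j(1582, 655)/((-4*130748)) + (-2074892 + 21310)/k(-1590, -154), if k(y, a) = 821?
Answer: -1074006958165/429376432 ≈ -2501.3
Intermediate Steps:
j(O, K) = 1 (j(O, K) = (K + O)/(K + O) = 1)
j(1582, 655)/((-4*130748)) + (-2074892 + 21310)/k(-1590, -154) = 1/(-4*130748) + (-2074892 + 21310)/821 = 1/(-522992) - 2053582*1/821 = 1*(-1/522992) - 2053582/821 = -1/522992 - 2053582/821 = -1074006958165/429376432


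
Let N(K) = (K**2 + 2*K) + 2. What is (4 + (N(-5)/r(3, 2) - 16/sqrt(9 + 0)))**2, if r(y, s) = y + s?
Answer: 961/225 ≈ 4.2711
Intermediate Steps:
r(y, s) = s + y
N(K) = 2 + K**2 + 2*K
(4 + (N(-5)/r(3, 2) - 16/sqrt(9 + 0)))**2 = (4 + ((2 + (-5)**2 + 2*(-5))/(2 + 3) - 16/sqrt(9 + 0)))**2 = (4 + ((2 + 25 - 10)/5 - 16/(sqrt(9))))**2 = (4 + (17*(1/5) - 16/3))**2 = (4 + (17/5 - 16*1/3))**2 = (4 + (17/5 - 16/3))**2 = (4 - 29/15)**2 = (31/15)**2 = 961/225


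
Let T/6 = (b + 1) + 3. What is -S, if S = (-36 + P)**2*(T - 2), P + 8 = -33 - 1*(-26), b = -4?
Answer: 5202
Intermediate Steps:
T = 0 (T = 6*((-4 + 1) + 3) = 6*(-3 + 3) = 6*0 = 0)
P = -15 (P = -8 + (-33 - 1*(-26)) = -8 + (-33 + 26) = -8 - 7 = -15)
S = -5202 (S = (-36 - 15)**2*(0 - 2) = (-51)**2*(-2) = 2601*(-2) = -5202)
-S = -1*(-5202) = 5202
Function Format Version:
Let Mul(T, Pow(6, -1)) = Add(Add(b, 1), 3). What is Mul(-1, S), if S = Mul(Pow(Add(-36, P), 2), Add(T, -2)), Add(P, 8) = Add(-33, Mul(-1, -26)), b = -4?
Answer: 5202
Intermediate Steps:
T = 0 (T = Mul(6, Add(Add(-4, 1), 3)) = Mul(6, Add(-3, 3)) = Mul(6, 0) = 0)
P = -15 (P = Add(-8, Add(-33, Mul(-1, -26))) = Add(-8, Add(-33, 26)) = Add(-8, -7) = -15)
S = -5202 (S = Mul(Pow(Add(-36, -15), 2), Add(0, -2)) = Mul(Pow(-51, 2), -2) = Mul(2601, -2) = -5202)
Mul(-1, S) = Mul(-1, -5202) = 5202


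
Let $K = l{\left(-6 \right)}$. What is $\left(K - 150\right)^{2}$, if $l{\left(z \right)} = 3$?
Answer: $21609$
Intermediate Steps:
$K = 3$
$\left(K - 150\right)^{2} = \left(3 - 150\right)^{2} = \left(-147\right)^{2} = 21609$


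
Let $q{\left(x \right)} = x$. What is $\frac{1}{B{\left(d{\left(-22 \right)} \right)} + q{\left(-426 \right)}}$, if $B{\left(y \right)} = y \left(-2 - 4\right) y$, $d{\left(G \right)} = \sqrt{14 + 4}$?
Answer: $- \frac{1}{534} \approx -0.0018727$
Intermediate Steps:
$d{\left(G \right)} = 3 \sqrt{2}$ ($d{\left(G \right)} = \sqrt{18} = 3 \sqrt{2}$)
$B{\left(y \right)} = - 6 y^{2}$ ($B{\left(y \right)} = y \left(-2 - 4\right) y = y \left(-6\right) y = - 6 y y = - 6 y^{2}$)
$\frac{1}{B{\left(d{\left(-22 \right)} \right)} + q{\left(-426 \right)}} = \frac{1}{- 6 \left(3 \sqrt{2}\right)^{2} - 426} = \frac{1}{\left(-6\right) 18 - 426} = \frac{1}{-108 - 426} = \frac{1}{-534} = - \frac{1}{534}$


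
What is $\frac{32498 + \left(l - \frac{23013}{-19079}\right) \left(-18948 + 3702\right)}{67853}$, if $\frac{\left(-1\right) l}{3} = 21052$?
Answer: $\frac{18370987550848}{1294567387} \approx 14191.0$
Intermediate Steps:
$l = -63156$ ($l = \left(-3\right) 21052 = -63156$)
$\frac{32498 + \left(l - \frac{23013}{-19079}\right) \left(-18948 + 3702\right)}{67853} = \frac{32498 + \left(-63156 - \frac{23013}{-19079}\right) \left(-18948 + 3702\right)}{67853} = \left(32498 + \left(-63156 - - \frac{23013}{19079}\right) \left(-15246\right)\right) \frac{1}{67853} = \left(32498 + \left(-63156 + \frac{23013}{19079}\right) \left(-15246\right)\right) \frac{1}{67853} = \left(32498 - - \frac{18370367521506}{19079}\right) \frac{1}{67853} = \left(32498 + \frac{18370367521506}{19079}\right) \frac{1}{67853} = \frac{18370987550848}{19079} \cdot \frac{1}{67853} = \frac{18370987550848}{1294567387}$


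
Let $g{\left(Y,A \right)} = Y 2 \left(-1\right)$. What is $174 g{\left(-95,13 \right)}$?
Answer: $33060$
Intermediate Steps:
$g{\left(Y,A \right)} = - 2 Y$ ($g{\left(Y,A \right)} = 2 Y \left(-1\right) = - 2 Y$)
$174 g{\left(-95,13 \right)} = 174 \left(\left(-2\right) \left(-95\right)\right) = 174 \cdot 190 = 33060$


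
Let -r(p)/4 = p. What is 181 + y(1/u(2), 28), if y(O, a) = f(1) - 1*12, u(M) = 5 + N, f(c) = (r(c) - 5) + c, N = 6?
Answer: 161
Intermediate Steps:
r(p) = -4*p
f(c) = -5 - 3*c (f(c) = (-4*c - 5) + c = (-5 - 4*c) + c = -5 - 3*c)
u(M) = 11 (u(M) = 5 + 6 = 11)
y(O, a) = -20 (y(O, a) = (-5 - 3*1) - 1*12 = (-5 - 3) - 12 = -8 - 12 = -20)
181 + y(1/u(2), 28) = 181 - 20 = 161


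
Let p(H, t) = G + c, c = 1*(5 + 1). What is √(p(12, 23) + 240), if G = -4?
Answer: 11*√2 ≈ 15.556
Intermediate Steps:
c = 6 (c = 1*6 = 6)
p(H, t) = 2 (p(H, t) = -4 + 6 = 2)
√(p(12, 23) + 240) = √(2 + 240) = √242 = 11*√2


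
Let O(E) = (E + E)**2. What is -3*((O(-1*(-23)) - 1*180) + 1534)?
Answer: -10410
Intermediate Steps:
O(E) = 4*E**2 (O(E) = (2*E)**2 = 4*E**2)
-3*((O(-1*(-23)) - 1*180) + 1534) = -3*((4*(-1*(-23))**2 - 1*180) + 1534) = -3*((4*23**2 - 180) + 1534) = -3*((4*529 - 180) + 1534) = -3*((2116 - 180) + 1534) = -3*(1936 + 1534) = -3*3470 = -10410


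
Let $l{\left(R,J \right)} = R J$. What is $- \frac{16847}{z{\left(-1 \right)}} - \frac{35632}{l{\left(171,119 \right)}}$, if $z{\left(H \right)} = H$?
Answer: $\frac{20163763}{1197} \approx 16845.0$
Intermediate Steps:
$l{\left(R,J \right)} = J R$
$- \frac{16847}{z{\left(-1 \right)}} - \frac{35632}{l{\left(171,119 \right)}} = - \frac{16847}{-1} - \frac{35632}{119 \cdot 171} = \left(-16847\right) \left(-1\right) - \frac{35632}{20349} = 16847 - \frac{2096}{1197} = \frac{20163763}{1197}$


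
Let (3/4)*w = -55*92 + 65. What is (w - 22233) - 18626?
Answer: -47519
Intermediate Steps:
w = -6660 (w = 4*(-55*92 + 65)/3 = 4*(-5060 + 65)/3 = (4/3)*(-4995) = -6660)
(w - 22233) - 18626 = (-6660 - 22233) - 18626 = -28893 - 18626 = -47519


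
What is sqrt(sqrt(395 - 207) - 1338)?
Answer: sqrt(-1338 + 2*sqrt(47)) ≈ 36.391*I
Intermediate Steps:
sqrt(sqrt(395 - 207) - 1338) = sqrt(sqrt(188) - 1338) = sqrt(2*sqrt(47) - 1338) = sqrt(-1338 + 2*sqrt(47))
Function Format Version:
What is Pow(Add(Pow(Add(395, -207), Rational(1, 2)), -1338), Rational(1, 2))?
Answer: Pow(Add(-1338, Mul(2, Pow(47, Rational(1, 2)))), Rational(1, 2)) ≈ Mul(36.391, I)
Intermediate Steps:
Pow(Add(Pow(Add(395, -207), Rational(1, 2)), -1338), Rational(1, 2)) = Pow(Add(Pow(188, Rational(1, 2)), -1338), Rational(1, 2)) = Pow(Add(Mul(2, Pow(47, Rational(1, 2))), -1338), Rational(1, 2)) = Pow(Add(-1338, Mul(2, Pow(47, Rational(1, 2)))), Rational(1, 2))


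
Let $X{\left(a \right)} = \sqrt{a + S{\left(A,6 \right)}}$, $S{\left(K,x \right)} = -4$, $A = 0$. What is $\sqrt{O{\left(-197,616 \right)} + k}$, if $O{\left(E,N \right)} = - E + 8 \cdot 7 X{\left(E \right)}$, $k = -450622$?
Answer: $\sqrt{-450425 + 56 i \sqrt{201}} \approx 0.591 + 671.14 i$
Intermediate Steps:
$X{\left(a \right)} = \sqrt{-4 + a}$ ($X{\left(a \right)} = \sqrt{a - 4} = \sqrt{-4 + a}$)
$O{\left(E,N \right)} = - E + 56 \sqrt{-4 + E}$ ($O{\left(E,N \right)} = - E + 8 \cdot 7 \sqrt{-4 + E} = - E + 56 \sqrt{-4 + E}$)
$\sqrt{O{\left(-197,616 \right)} + k} = \sqrt{\left(\left(-1\right) \left(-197\right) + 56 \sqrt{-4 - 197}\right) - 450622} = \sqrt{\left(197 + 56 \sqrt{-201}\right) - 450622} = \sqrt{\left(197 + 56 i \sqrt{201}\right) - 450622} = \sqrt{-450425 + 56 i \sqrt{201}}$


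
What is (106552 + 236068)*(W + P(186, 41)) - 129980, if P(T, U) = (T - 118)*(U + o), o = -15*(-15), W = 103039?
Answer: 41500402760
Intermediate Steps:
o = 225
P(T, U) = (-118 + T)*(225 + U) (P(T, U) = (T - 118)*(U + 225) = (-118 + T)*(225 + U))
(106552 + 236068)*(W + P(186, 41)) - 129980 = (106552 + 236068)*(103039 + (-26550 - 118*41 + 225*186 + 186*41)) - 129980 = 342620*(103039 + (-26550 - 4838 + 41850 + 7626)) - 129980 = 342620*(103039 + 18088) - 129980 = 342620*121127 - 129980 = 41500532740 - 129980 = 41500402760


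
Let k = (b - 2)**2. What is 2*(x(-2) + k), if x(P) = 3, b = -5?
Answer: 104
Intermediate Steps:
k = 49 (k = (-5 - 2)**2 = (-7)**2 = 49)
2*(x(-2) + k) = 2*(3 + 49) = 2*52 = 104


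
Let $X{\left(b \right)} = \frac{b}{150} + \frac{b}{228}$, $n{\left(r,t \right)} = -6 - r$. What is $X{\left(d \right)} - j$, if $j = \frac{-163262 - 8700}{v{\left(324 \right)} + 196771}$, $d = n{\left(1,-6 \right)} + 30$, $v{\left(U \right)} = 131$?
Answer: $\frac{210915733}{187056900} \approx 1.1275$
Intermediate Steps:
$d = 23$ ($d = \left(-6 - 1\right) + 30 = -7 + 30 = 23$)
$j = - \frac{85981}{98451}$ ($j = \frac{-163262 - 8700}{131 + 196771} = - \frac{171962}{196902} = \left(-171962\right) \frac{1}{196902} = - \frac{85981}{98451} \approx -0.87334$)
$X{\left(b \right)} = \frac{21 b}{1900}$ ($X{\left(b \right)} = b \frac{1}{150} + b \frac{1}{228} = \frac{b}{150} + \frac{b}{228} = \frac{21 b}{1900}$)
$X{\left(d \right)} - j = \frac{21}{1900} \cdot 23 - - \frac{85981}{98451} = \frac{483}{1900} + \frac{85981}{98451} = \frac{210915733}{187056900}$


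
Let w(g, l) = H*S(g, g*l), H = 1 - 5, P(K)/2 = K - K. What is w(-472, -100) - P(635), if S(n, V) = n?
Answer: 1888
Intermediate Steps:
P(K) = 0 (P(K) = 2*(K - K) = 2*0 = 0)
H = -4
w(g, l) = -4*g
w(-472, -100) - P(635) = -4*(-472) - 1*0 = 1888 + 0 = 1888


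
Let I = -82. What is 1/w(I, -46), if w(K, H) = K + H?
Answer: -1/128 ≈ -0.0078125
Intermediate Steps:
w(K, H) = H + K
1/w(I, -46) = 1/(-46 - 82) = 1/(-128) = -1/128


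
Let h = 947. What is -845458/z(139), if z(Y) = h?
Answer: -845458/947 ≈ -892.78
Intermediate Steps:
z(Y) = 947
-845458/z(139) = -845458/947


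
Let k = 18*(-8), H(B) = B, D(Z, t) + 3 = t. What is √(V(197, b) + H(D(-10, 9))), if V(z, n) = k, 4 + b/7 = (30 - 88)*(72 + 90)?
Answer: I*√138 ≈ 11.747*I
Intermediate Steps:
b = -65800 (b = -28 + 7*((30 - 88)*(72 + 90)) = -28 + 7*(-58*162) = -28 + 7*(-9396) = -28 - 65772 = -65800)
D(Z, t) = -3 + t
k = -144
V(z, n) = -144
√(V(197, b) + H(D(-10, 9))) = √(-144 + (-3 + 9)) = √(-144 + 6) = √(-138) = I*√138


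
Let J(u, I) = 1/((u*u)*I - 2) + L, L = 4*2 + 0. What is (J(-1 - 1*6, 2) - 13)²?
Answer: 229441/9216 ≈ 24.896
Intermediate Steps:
L = 8 (L = 8 + 0 = 8)
J(u, I) = 8 + 1/(-2 + I*u²) (J(u, I) = 1/((u*u)*I - 2) + 8 = 1/(u²*I - 2) + 8 = 1/(I*u² - 2) + 8 = 1/(-2 + I*u²) + 8 = 8 + 1/(-2 + I*u²))
(J(-1 - 1*6, 2) - 13)² = ((-15 + 8*2*(-1 - 1*6)²)/(-2 + 2*(-1 - 1*6)²) - 13)² = ((-15 + 8*2*(-1 - 6)²)/(-2 + 2*(-1 - 6)²) - 13)² = ((-15 + 8*2*(-7)²)/(-2 + 2*(-7)²) - 13)² = ((-15 + 8*2*49)/(-2 + 2*49) - 13)² = ((-15 + 784)/(-2 + 98) - 13)² = (769/96 - 13)² = (-479/96)² = 229441/9216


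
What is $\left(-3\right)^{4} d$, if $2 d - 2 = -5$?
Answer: $- \frac{243}{2} \approx -121.5$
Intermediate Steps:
$d = - \frac{3}{2}$ ($d = 1 + \frac{1}{2} \left(-5\right) = 1 - \frac{5}{2} = - \frac{3}{2} \approx -1.5$)
$\left(-3\right)^{4} d = \left(-3\right)^{4} \left(- \frac{3}{2}\right) = 81 \left(- \frac{3}{2}\right) = - \frac{243}{2}$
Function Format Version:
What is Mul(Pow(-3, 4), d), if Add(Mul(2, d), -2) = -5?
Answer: Rational(-243, 2) ≈ -121.50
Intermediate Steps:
d = Rational(-3, 2) (d = Add(1, Mul(Rational(1, 2), -5)) = Add(1, Rational(-5, 2)) = Rational(-3, 2) ≈ -1.5000)
Mul(Pow(-3, 4), d) = Mul(Pow(-3, 4), Rational(-3, 2)) = Mul(81, Rational(-3, 2)) = Rational(-243, 2)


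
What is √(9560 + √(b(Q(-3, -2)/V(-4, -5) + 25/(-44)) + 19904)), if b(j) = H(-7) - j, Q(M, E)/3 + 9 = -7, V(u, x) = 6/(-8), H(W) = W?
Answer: √(4627040 + 22*√9599447)/22 ≈ 98.493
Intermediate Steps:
V(u, x) = -¾ (V(u, x) = 6*(-⅛) = -¾)
Q(M, E) = -48 (Q(M, E) = -27 + 3*(-7) = -27 - 21 = -48)
b(j) = -7 - j
√(9560 + √(b(Q(-3, -2)/V(-4, -5) + 25/(-44)) + 19904)) = √(9560 + √((-7 - (-48/(-¾) + 25/(-44))) + 19904)) = √(9560 + √((-7 - (-48*(-4/3) + 25*(-1/44))) + 19904)) = √(9560 + √((-7 - (64 - 25/44)) + 19904)) = √(9560 + √((-7 - 1*2791/44) + 19904)) = √(9560 + √((-7 - 2791/44) + 19904)) = √(9560 + √(-3099/44 + 19904)) = √(9560 + √(872677/44)) = √(9560 + √9599447/22)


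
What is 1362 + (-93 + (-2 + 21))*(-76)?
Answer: 6986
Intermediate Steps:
1362 + (-93 + (-2 + 21))*(-76) = 1362 + (-93 + 19)*(-76) = 1362 - 74*(-76) = 1362 + 5624 = 6986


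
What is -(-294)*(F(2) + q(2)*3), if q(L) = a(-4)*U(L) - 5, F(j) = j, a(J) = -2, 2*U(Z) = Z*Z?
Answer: -7350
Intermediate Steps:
U(Z) = Z**2/2 (U(Z) = (Z*Z)/2 = Z**2/2)
q(L) = -5 - L**2 (q(L) = -L**2 - 5 = -5 - L**2)
-(-294)*(F(2) + q(2)*3) = -(-294)*(2 + (-5 - 1*2**2)*3) = -(-294)*(2 + (-5 - 1*4)*3) = -(-294)*(2 + (-5 - 4)*3) = -(-294)*(2 - 9*3) = -(-294)*(2 - 27) = -(-294)*(-25) = -14*525 = -7350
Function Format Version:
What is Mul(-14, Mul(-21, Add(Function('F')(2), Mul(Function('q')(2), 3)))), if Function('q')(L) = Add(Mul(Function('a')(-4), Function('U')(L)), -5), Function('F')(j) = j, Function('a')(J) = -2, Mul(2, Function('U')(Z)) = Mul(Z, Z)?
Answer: -7350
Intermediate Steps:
Function('U')(Z) = Mul(Rational(1, 2), Pow(Z, 2)) (Function('U')(Z) = Mul(Rational(1, 2), Mul(Z, Z)) = Mul(Rational(1, 2), Pow(Z, 2)))
Function('q')(L) = Add(-5, Mul(-1, Pow(L, 2))) (Function('q')(L) = Add(Mul(-2, Mul(Rational(1, 2), Pow(L, 2))), -5) = Add(Mul(-1, Pow(L, 2)), -5) = Add(-5, Mul(-1, Pow(L, 2))))
Mul(-14, Mul(-21, Add(Function('F')(2), Mul(Function('q')(2), 3)))) = Mul(-14, Mul(-21, Add(2, Mul(Add(-5, Mul(-1, Pow(2, 2))), 3)))) = Mul(-14, Mul(-21, Add(2, Mul(Add(-5, Mul(-1, 4)), 3)))) = Mul(-14, Mul(-21, Add(2, Mul(Add(-5, -4), 3)))) = Mul(-14, Mul(-21, Add(2, Mul(-9, 3)))) = Mul(-14, Mul(-21, Add(2, -27))) = Mul(-14, Mul(-21, -25)) = Mul(-14, 525) = -7350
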